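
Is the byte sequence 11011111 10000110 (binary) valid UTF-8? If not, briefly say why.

valid

Leading byte 0xDF = 11011111 → 2-byte form.
Continuation bytes 0x86=10000110 all match 10xxxxxx.
Decoded value 0x7C6 is ≥ 0x80 (shortest form) and not a surrogate.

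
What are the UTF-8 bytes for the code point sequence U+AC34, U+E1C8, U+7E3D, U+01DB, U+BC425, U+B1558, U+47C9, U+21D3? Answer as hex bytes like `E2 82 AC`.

U+AC34: 3-byte form → EA B0 B4.
U+E1C8: 3-byte form → EE 87 88.
U+7E3D: 3-byte form → E7 B8 BD.
U+01DB: 2-byte form → C7 9B.
U+BC425: 4-byte form → F2 BC 90 A5.
U+B1558: 4-byte form → F2 B1 95 98.
U+47C9: 3-byte form → E4 9F 89.
U+21D3: 3-byte form → E2 87 93.
Concatenated (25 bytes): EA B0 B4 EE 87 88 E7 B8 BD C7 9B F2 BC 90 A5 F2 B1 95 98 E4 9F 89 E2 87 93.

EA B0 B4 EE 87 88 E7 B8 BD C7 9B F2 BC 90 A5 F2 B1 95 98 E4 9F 89 E2 87 93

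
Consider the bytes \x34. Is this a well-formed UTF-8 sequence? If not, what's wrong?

valid

Leading byte 0x34 = 00110100 → 1-byte form.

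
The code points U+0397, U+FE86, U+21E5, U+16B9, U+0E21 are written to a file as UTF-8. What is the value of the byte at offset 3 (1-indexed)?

0xEF

1-indexed offset 3 is 0-indexed offset 2.
U+0397 → 2-byte form CE 97 at offsets 0–1.
U+FE86 → 3-byte form EF BA 86 at offsets 2–4.
Offset 2 falls in char 2's range; it's byte 1 of EF BA 86 = 0xEF.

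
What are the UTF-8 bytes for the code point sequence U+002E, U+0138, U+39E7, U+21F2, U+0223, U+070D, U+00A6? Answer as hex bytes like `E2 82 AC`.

2E C4 B8 E3 A7 A7 E2 87 B2 C8 A3 DC 8D C2 A6

U+002E: 1-byte form → 2E.
U+0138: 2-byte form → C4 B8.
U+39E7: 3-byte form → E3 A7 A7.
U+21F2: 3-byte form → E2 87 B2.
U+0223: 2-byte form → C8 A3.
U+070D: 2-byte form → DC 8D.
U+00A6: 2-byte form → C2 A6.
Concatenated (15 bytes): 2E C4 B8 E3 A7 A7 E2 87 B2 C8 A3 DC 8D C2 A6.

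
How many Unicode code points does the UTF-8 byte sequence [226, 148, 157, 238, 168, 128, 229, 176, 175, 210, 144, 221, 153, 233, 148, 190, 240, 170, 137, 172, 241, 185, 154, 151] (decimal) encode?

Byte at offset 0: 0xE2 = 11100010 → 3-byte char (#1). Advance 3.
Byte at offset 3: 0xEE = 11101110 → 3-byte char (#2). Advance 3.
Byte at offset 6: 0xE5 = 11100101 → 3-byte char (#3). Advance 3.
Byte at offset 9: 0xD2 = 11010010 → 2-byte char (#4). Advance 2.
Byte at offset 11: 0xDD = 11011101 → 2-byte char (#5). Advance 2.
Byte at offset 13: 0xE9 = 11101001 → 3-byte char (#6). Advance 3.
Byte at offset 16: 0xF0 = 11110000 → 4-byte char (#7). Advance 4.
Byte at offset 20: 0xF1 = 11110001 → 4-byte char (#8). Advance 4.
Reached end at offset 24 after 8 code points.

8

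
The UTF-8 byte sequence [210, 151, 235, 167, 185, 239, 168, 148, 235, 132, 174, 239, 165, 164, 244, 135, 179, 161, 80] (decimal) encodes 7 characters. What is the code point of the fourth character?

Offset 0: leading byte 0xD2 = 11010010 → 2-byte char #1 = D2 97.
Offset 2: leading byte 0xEB = 11101011 → 3-byte char #2 = EB A7 B9.
Offset 5: leading byte 0xEF = 11101111 → 3-byte char #3 = EF A8 94.
Offset 8: leading byte 0xEB = 11101011 → 3-byte char #4 = EB 84 AE.
Leading byte 0xEB = 11101011 matches 1110xxxx → 3-byte sequence.
Byte 1: 0xEB = 11101011, payload 1011 (4 bits).
Byte 2: 0x84 = 10000100 (10xxxxxx ✓), payload 000100.
Byte 3: 0xAE = 10101110 (10xxxxxx ✓), payload 101110.
Concatenate: 1011000100101110 = 0xB12E (16 bits → U+B12E).

U+B12E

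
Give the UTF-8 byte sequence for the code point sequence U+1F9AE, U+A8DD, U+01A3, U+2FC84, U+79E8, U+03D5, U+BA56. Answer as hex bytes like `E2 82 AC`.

F0 9F A6 AE EA A3 9D C6 A3 F0 AF B2 84 E7 A7 A8 CF 95 EB A9 96

U+1F9AE: 4-byte form → F0 9F A6 AE.
U+A8DD: 3-byte form → EA A3 9D.
U+01A3: 2-byte form → C6 A3.
U+2FC84: 4-byte form → F0 AF B2 84.
U+79E8: 3-byte form → E7 A7 A8.
U+03D5: 2-byte form → CF 95.
U+BA56: 3-byte form → EB A9 96.
Concatenated (21 bytes): F0 9F A6 AE EA A3 9D C6 A3 F0 AF B2 84 E7 A7 A8 CF 95 EB A9 96.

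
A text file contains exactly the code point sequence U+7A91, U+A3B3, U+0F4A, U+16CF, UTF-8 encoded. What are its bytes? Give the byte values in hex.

E7 AA 91 EA 8E B3 E0 BD 8A E1 9B 8F

U+7A91: 3-byte form → E7 AA 91.
U+A3B3: 3-byte form → EA 8E B3.
U+0F4A: 3-byte form → E0 BD 8A.
U+16CF: 3-byte form → E1 9B 8F.
Concatenated (12 bytes): E7 AA 91 EA 8E B3 E0 BD 8A E1 9B 8F.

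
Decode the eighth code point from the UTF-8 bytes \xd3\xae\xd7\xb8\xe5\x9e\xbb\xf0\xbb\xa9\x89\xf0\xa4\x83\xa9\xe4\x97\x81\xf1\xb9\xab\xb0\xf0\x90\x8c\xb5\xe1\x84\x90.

Offset 0: leading byte 0xD3 = 11010011 → 2-byte char #1 = D3 AE.
Offset 2: leading byte 0xD7 = 11010111 → 2-byte char #2 = D7 B8.
Offset 4: leading byte 0xE5 = 11100101 → 3-byte char #3 = E5 9E BB.
Offset 7: leading byte 0xF0 = 11110000 → 4-byte char #4 = F0 BB A9 89.
Offset 11: leading byte 0xF0 = 11110000 → 4-byte char #5 = F0 A4 83 A9.
Offset 15: leading byte 0xE4 = 11100100 → 3-byte char #6 = E4 97 81.
Offset 18: leading byte 0xF1 = 11110001 → 4-byte char #7 = F1 B9 AB B0.
Offset 22: leading byte 0xF0 = 11110000 → 4-byte char #8 = F0 90 8C B5.
Leading byte 0xF0 = 11110000 matches 11110xxx → 4-byte sequence.
Byte 1: 0xF0 = 11110000, payload 000 (3 bits).
Byte 2: 0x90 = 10010000 (10xxxxxx ✓), payload 010000.
Byte 3: 0x8C = 10001100 (10xxxxxx ✓), payload 001100.
Byte 4: 0xB5 = 10110101 (10xxxxxx ✓), payload 110101.
Concatenate: 000010000001100110101 = 0x10335 (21 bits → U+10335).

U+10335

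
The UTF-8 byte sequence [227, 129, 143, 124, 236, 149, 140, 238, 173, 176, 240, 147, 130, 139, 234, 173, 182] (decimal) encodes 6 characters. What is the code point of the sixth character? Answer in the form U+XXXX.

U+AB76

Offset 0: leading byte 0xE3 = 11100011 → 3-byte char #1 = E3 81 8F.
Offset 3: leading byte 0x7C = 01111100 → 1-byte char #2 = 7C.
Offset 4: leading byte 0xEC = 11101100 → 3-byte char #3 = EC 95 8C.
Offset 7: leading byte 0xEE = 11101110 → 3-byte char #4 = EE AD B0.
Offset 10: leading byte 0xF0 = 11110000 → 4-byte char #5 = F0 93 82 8B.
Offset 14: leading byte 0xEA = 11101010 → 3-byte char #6 = EA AD B6.
Leading byte 0xEA = 11101010 matches 1110xxxx → 3-byte sequence.
Byte 1: 0xEA = 11101010, payload 1010 (4 bits).
Byte 2: 0xAD = 10101101 (10xxxxxx ✓), payload 101101.
Byte 3: 0xB6 = 10110110 (10xxxxxx ✓), payload 110110.
Concatenate: 1010101101110110 = 0xAB76 (16 bits → U+AB76).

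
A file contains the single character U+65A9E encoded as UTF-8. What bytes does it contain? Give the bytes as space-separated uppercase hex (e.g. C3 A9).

U+65A9E = 0x65A9E = 416414 decimal. In range U+10000–U+10FFFF → 4-byte form: 11110xxx 10xxxxxx 10xxxxxx 10xxxxxx.
Binary (21 bits): 001100101101010011110.
Split 3+6+6+6: 001 | 100101 | 101010 | 011110.
Byte 1: 11110001 = 0xF1.
Byte 2: 10100101 = 0xA5.
Byte 3: 10101010 = 0xAA.
Byte 4: 10011110 = 0x9E.

F1 A5 AA 9E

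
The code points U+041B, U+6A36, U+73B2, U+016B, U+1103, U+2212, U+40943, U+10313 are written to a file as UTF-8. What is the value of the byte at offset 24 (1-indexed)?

0x93

1-indexed offset 24 is 0-indexed offset 23.
U+041B → 2-byte form D0 9B at offsets 0–1.
U+6A36 → 3-byte form E6 A8 B6 at offsets 2–4.
U+73B2 → 3-byte form E7 8E B2 at offsets 5–7.
U+016B → 2-byte form C5 AB at offsets 8–9.
U+1103 → 3-byte form E1 84 83 at offsets 10–12.
U+2212 → 3-byte form E2 88 92 at offsets 13–15.
U+40943 → 4-byte form F1 80 A5 83 at offsets 16–19.
U+10313 → 4-byte form F0 90 8C 93 at offsets 20–23.
Offset 23 falls in char 8's range; it's byte 4 of F0 90 8C 93 = 0x93.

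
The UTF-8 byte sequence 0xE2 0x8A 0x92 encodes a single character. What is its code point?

Leading byte 0xE2 = 11100010 matches 1110xxxx → 3-byte sequence.
Byte 1: 0xE2 = 11100010, payload 0010 (4 bits).
Byte 2: 0x8A = 10001010 (10xxxxxx ✓), payload 001010.
Byte 3: 0x92 = 10010010 (10xxxxxx ✓), payload 010010.
Concatenate: 0010001010010010 = 0x2292 (16 bits → U+2292).

U+2292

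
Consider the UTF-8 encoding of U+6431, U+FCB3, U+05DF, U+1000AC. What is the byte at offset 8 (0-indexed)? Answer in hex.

0xF4

U+6431 → 3-byte form E6 90 B1 at offsets 0–2.
U+FCB3 → 3-byte form EF B2 B3 at offsets 3–5.
U+05DF → 2-byte form D7 9F at offsets 6–7.
U+1000AC → 4-byte form F4 80 82 AC at offsets 8–11.
Offset 8 falls in char 4's range; it's byte 1 of F4 80 82 AC = 0xF4.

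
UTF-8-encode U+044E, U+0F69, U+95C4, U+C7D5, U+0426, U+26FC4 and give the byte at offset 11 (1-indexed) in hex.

0x95

1-indexed offset 11 is 0-indexed offset 10.
U+044E → 2-byte form D1 8E at offsets 0–1.
U+0F69 → 3-byte form E0 BD A9 at offsets 2–4.
U+95C4 → 3-byte form E9 97 84 at offsets 5–7.
U+C7D5 → 3-byte form EC 9F 95 at offsets 8–10.
Offset 10 falls in char 4's range; it's byte 3 of EC 9F 95 = 0x95.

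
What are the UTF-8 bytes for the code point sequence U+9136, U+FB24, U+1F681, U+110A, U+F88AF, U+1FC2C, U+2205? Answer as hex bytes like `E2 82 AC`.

E9 84 B6 EF AC A4 F0 9F 9A 81 E1 84 8A F3 B8 A2 AF F0 9F B0 AC E2 88 85

U+9136: 3-byte form → E9 84 B6.
U+FB24: 3-byte form → EF AC A4.
U+1F681: 4-byte form → F0 9F 9A 81.
U+110A: 3-byte form → E1 84 8A.
U+F88AF: 4-byte form → F3 B8 A2 AF.
U+1FC2C: 4-byte form → F0 9F B0 AC.
U+2205: 3-byte form → E2 88 85.
Concatenated (24 bytes): E9 84 B6 EF AC A4 F0 9F 9A 81 E1 84 8A F3 B8 A2 AF F0 9F B0 AC E2 88 85.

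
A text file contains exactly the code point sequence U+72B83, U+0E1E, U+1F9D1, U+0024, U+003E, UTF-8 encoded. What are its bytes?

U+72B83: 4-byte form → F1 B2 AE 83.
U+0E1E: 3-byte form → E0 B8 9E.
U+1F9D1: 4-byte form → F0 9F A7 91.
U+0024: 1-byte form → 24.
U+003E: 1-byte form → 3E.
Concatenated (13 bytes): F1 B2 AE 83 E0 B8 9E F0 9F A7 91 24 3E.

F1 B2 AE 83 E0 B8 9E F0 9F A7 91 24 3E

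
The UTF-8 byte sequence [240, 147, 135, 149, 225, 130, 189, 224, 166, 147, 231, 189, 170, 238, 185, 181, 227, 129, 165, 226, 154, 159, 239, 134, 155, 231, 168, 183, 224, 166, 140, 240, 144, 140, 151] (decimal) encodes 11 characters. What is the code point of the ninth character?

Offset 0: leading byte 0xF0 = 11110000 → 4-byte char #1 = F0 93 87 95.
Offset 4: leading byte 0xE1 = 11100001 → 3-byte char #2 = E1 82 BD.
Offset 7: leading byte 0xE0 = 11100000 → 3-byte char #3 = E0 A6 93.
Offset 10: leading byte 0xE7 = 11100111 → 3-byte char #4 = E7 BD AA.
Offset 13: leading byte 0xEE = 11101110 → 3-byte char #5 = EE B9 B5.
Offset 16: leading byte 0xE3 = 11100011 → 3-byte char #6 = E3 81 A5.
Offset 19: leading byte 0xE2 = 11100010 → 3-byte char #7 = E2 9A 9F.
Offset 22: leading byte 0xEF = 11101111 → 3-byte char #8 = EF 86 9B.
Offset 25: leading byte 0xE7 = 11100111 → 3-byte char #9 = E7 A8 B7.
Leading byte 0xE7 = 11100111 matches 1110xxxx → 3-byte sequence.
Byte 1: 0xE7 = 11100111, payload 0111 (4 bits).
Byte 2: 0xA8 = 10101000 (10xxxxxx ✓), payload 101000.
Byte 3: 0xB7 = 10110111 (10xxxxxx ✓), payload 110111.
Concatenate: 0111101000110111 = 0x7A37 (16 bits → U+7A37).

U+7A37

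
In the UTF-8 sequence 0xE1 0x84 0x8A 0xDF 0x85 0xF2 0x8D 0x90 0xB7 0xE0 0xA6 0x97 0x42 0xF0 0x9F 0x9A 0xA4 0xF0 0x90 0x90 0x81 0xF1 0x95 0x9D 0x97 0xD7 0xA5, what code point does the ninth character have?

Offset 0: leading byte 0xE1 = 11100001 → 3-byte char #1 = E1 84 8A.
Offset 3: leading byte 0xDF = 11011111 → 2-byte char #2 = DF 85.
Offset 5: leading byte 0xF2 = 11110010 → 4-byte char #3 = F2 8D 90 B7.
Offset 9: leading byte 0xE0 = 11100000 → 3-byte char #4 = E0 A6 97.
Offset 12: leading byte 0x42 = 01000010 → 1-byte char #5 = 42.
Offset 13: leading byte 0xF0 = 11110000 → 4-byte char #6 = F0 9F 9A A4.
Offset 17: leading byte 0xF0 = 11110000 → 4-byte char #7 = F0 90 90 81.
Offset 21: leading byte 0xF1 = 11110001 → 4-byte char #8 = F1 95 9D 97.
Offset 25: leading byte 0xD7 = 11010111 → 2-byte char #9 = D7 A5.
Leading byte 0xD7 = 11010111 matches 110xxxxx → 2-byte sequence.
Byte 1: 0xD7 = 11010111, payload 10111 (5 bits).
Byte 2: 0xA5 = 10100101 (10xxxxxx ✓), payload 100101.
Concatenate: 10111100101 = 0x5E5 (11 bits → U+05E5).

U+05E5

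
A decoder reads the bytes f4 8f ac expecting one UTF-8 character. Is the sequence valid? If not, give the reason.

invalid (sequence truncated)

Leading byte 0xF4 = 11110100 → 4-byte form, but only 3 bytes are present.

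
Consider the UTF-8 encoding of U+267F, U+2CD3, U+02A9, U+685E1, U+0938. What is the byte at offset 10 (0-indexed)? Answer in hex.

U+267F → 3-byte form E2 99 BF at offsets 0–2.
U+2CD3 → 3-byte form E2 B3 93 at offsets 3–5.
U+02A9 → 2-byte form CA A9 at offsets 6–7.
U+685E1 → 4-byte form F1 A8 97 A1 at offsets 8–11.
Offset 10 falls in char 4's range; it's byte 3 of F1 A8 97 A1 = 0x97.

0x97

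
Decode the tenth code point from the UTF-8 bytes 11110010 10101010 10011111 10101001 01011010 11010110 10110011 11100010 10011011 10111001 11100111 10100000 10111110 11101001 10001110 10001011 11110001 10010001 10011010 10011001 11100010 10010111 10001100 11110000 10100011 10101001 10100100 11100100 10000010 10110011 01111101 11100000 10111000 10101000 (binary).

Offset 0: leading byte 0xF2 = 11110010 → 4-byte char #1 = F2 AA 9F A9.
Offset 4: leading byte 0x5A = 01011010 → 1-byte char #2 = 5A.
Offset 5: leading byte 0xD6 = 11010110 → 2-byte char #3 = D6 B3.
Offset 7: leading byte 0xE2 = 11100010 → 3-byte char #4 = E2 9B B9.
Offset 10: leading byte 0xE7 = 11100111 → 3-byte char #5 = E7 A0 BE.
Offset 13: leading byte 0xE9 = 11101001 → 3-byte char #6 = E9 8E 8B.
Offset 16: leading byte 0xF1 = 11110001 → 4-byte char #7 = F1 91 9A 99.
Offset 20: leading byte 0xE2 = 11100010 → 3-byte char #8 = E2 97 8C.
Offset 23: leading byte 0xF0 = 11110000 → 4-byte char #9 = F0 A3 A9 A4.
Offset 27: leading byte 0xE4 = 11100100 → 3-byte char #10 = E4 82 B3.
Leading byte 0xE4 = 11100100 matches 1110xxxx → 3-byte sequence.
Byte 1: 0xE4 = 11100100, payload 0100 (4 bits).
Byte 2: 0x82 = 10000010 (10xxxxxx ✓), payload 000010.
Byte 3: 0xB3 = 10110011 (10xxxxxx ✓), payload 110011.
Concatenate: 0100000010110011 = 0x40B3 (16 bits → U+40B3).

U+40B3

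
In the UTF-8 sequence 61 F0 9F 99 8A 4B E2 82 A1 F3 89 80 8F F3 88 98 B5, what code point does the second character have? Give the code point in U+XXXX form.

Offset 0: leading byte 0x61 = 01100001 → 1-byte char #1 = 61.
Offset 1: leading byte 0xF0 = 11110000 → 4-byte char #2 = F0 9F 99 8A.
Leading byte 0xF0 = 11110000 matches 11110xxx → 4-byte sequence.
Byte 1: 0xF0 = 11110000, payload 000 (3 bits).
Byte 2: 0x9F = 10011111 (10xxxxxx ✓), payload 011111.
Byte 3: 0x99 = 10011001 (10xxxxxx ✓), payload 011001.
Byte 4: 0x8A = 10001010 (10xxxxxx ✓), payload 001010.
Concatenate: 000011111011001001010 = 0x1F64A (21 bits → U+1F64A).

U+1F64A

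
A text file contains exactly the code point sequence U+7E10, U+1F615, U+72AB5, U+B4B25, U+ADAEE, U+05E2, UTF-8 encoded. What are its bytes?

E7 B8 90 F0 9F 98 95 F1 B2 AA B5 F2 B4 AC A5 F2 AD AB AE D7 A2

U+7E10: 3-byte form → E7 B8 90.
U+1F615: 4-byte form → F0 9F 98 95.
U+72AB5: 4-byte form → F1 B2 AA B5.
U+B4B25: 4-byte form → F2 B4 AC A5.
U+ADAEE: 4-byte form → F2 AD AB AE.
U+05E2: 2-byte form → D7 A2.
Concatenated (21 bytes): E7 B8 90 F0 9F 98 95 F1 B2 AA B5 F2 B4 AC A5 F2 AD AB AE D7 A2.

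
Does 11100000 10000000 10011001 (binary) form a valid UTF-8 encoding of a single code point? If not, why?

invalid (overlong encoding)

Leading byte 0xE0 = 11100000 → 3-byte form.
Continuation bytes all match 10xxxxxx. Payload decodes to 0x19.
But 0x19 < 0x800, the minimum for a 3-byte sequence — this is an overlong encoding.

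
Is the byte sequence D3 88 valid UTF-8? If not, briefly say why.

valid

Leading byte 0xD3 = 11010011 → 2-byte form.
Continuation bytes 0x88=10001000 all match 10xxxxxx.
Decoded value 0x4C8 is ≥ 0x80 (shortest form) and not a surrogate.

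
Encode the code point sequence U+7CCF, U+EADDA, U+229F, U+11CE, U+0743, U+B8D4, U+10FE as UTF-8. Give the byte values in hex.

E7 B3 8F F3 AA B7 9A E2 8A 9F E1 87 8E DD 83 EB A3 94 E1 83 BE

U+7CCF: 3-byte form → E7 B3 8F.
U+EADDA: 4-byte form → F3 AA B7 9A.
U+229F: 3-byte form → E2 8A 9F.
U+11CE: 3-byte form → E1 87 8E.
U+0743: 2-byte form → DD 83.
U+B8D4: 3-byte form → EB A3 94.
U+10FE: 3-byte form → E1 83 BE.
Concatenated (21 bytes): E7 B3 8F F3 AA B7 9A E2 8A 9F E1 87 8E DD 83 EB A3 94 E1 83 BE.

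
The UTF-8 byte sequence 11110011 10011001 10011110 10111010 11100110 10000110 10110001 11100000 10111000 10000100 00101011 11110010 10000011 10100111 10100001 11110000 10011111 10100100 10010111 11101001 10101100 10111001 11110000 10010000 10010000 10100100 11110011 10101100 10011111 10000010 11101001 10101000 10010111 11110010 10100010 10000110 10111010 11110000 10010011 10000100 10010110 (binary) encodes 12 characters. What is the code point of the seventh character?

Offset 0: leading byte 0xF3 = 11110011 → 4-byte char #1 = F3 99 9E BA.
Offset 4: leading byte 0xE6 = 11100110 → 3-byte char #2 = E6 86 B1.
Offset 7: leading byte 0xE0 = 11100000 → 3-byte char #3 = E0 B8 84.
Offset 10: leading byte 0x2B = 00101011 → 1-byte char #4 = 2B.
Offset 11: leading byte 0xF2 = 11110010 → 4-byte char #5 = F2 83 A7 A1.
Offset 15: leading byte 0xF0 = 11110000 → 4-byte char #6 = F0 9F A4 97.
Offset 19: leading byte 0xE9 = 11101001 → 3-byte char #7 = E9 AC B9.
Leading byte 0xE9 = 11101001 matches 1110xxxx → 3-byte sequence.
Byte 1: 0xE9 = 11101001, payload 1001 (4 bits).
Byte 2: 0xAC = 10101100 (10xxxxxx ✓), payload 101100.
Byte 3: 0xB9 = 10111001 (10xxxxxx ✓), payload 111001.
Concatenate: 1001101100111001 = 0x9B39 (16 bits → U+9B39).

U+9B39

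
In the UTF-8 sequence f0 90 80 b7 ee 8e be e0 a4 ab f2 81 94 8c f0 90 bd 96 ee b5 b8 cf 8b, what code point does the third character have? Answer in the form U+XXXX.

Offset 0: leading byte 0xF0 = 11110000 → 4-byte char #1 = F0 90 80 B7.
Offset 4: leading byte 0xEE = 11101110 → 3-byte char #2 = EE 8E BE.
Offset 7: leading byte 0xE0 = 11100000 → 3-byte char #3 = E0 A4 AB.
Leading byte 0xE0 = 11100000 matches 1110xxxx → 3-byte sequence.
Byte 1: 0xE0 = 11100000, payload 0000 (4 bits).
Byte 2: 0xA4 = 10100100 (10xxxxxx ✓), payload 100100.
Byte 3: 0xAB = 10101011 (10xxxxxx ✓), payload 101011.
Concatenate: 0000100100101011 = 0x92B (16 bits → U+092B).

U+092B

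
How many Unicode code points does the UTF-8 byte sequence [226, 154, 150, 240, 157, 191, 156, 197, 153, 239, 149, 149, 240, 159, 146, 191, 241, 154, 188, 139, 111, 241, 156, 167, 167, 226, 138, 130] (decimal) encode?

9

Byte at offset 0: 0xE2 = 11100010 → 3-byte char (#1). Advance 3.
Byte at offset 3: 0xF0 = 11110000 → 4-byte char (#2). Advance 4.
Byte at offset 7: 0xC5 = 11000101 → 2-byte char (#3). Advance 2.
Byte at offset 9: 0xEF = 11101111 → 3-byte char (#4). Advance 3.
Byte at offset 12: 0xF0 = 11110000 → 4-byte char (#5). Advance 4.
Byte at offset 16: 0xF1 = 11110001 → 4-byte char (#6). Advance 4.
Byte at offset 20: 0x6F = 01101111 → 1-byte char (#7). Advance 1.
Byte at offset 21: 0xF1 = 11110001 → 4-byte char (#8). Advance 4.
Byte at offset 25: 0xE2 = 11100010 → 3-byte char (#9). Advance 3.
Reached end at offset 28 after 9 code points.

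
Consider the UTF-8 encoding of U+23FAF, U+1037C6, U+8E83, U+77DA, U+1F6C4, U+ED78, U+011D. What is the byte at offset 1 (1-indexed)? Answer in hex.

0xF0

1-indexed offset 1 is 0-indexed offset 0.
U+23FAF → 4-byte form F0 A3 BE AF at offsets 0–3.
Offset 0 falls in char 1's range; it's byte 1 of F0 A3 BE AF = 0xF0.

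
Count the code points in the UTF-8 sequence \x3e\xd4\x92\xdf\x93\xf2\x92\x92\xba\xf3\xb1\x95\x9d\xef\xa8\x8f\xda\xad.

Byte at offset 0: 0x3E = 00111110 → 1-byte char (#1). Advance 1.
Byte at offset 1: 0xD4 = 11010100 → 2-byte char (#2). Advance 2.
Byte at offset 3: 0xDF = 11011111 → 2-byte char (#3). Advance 2.
Byte at offset 5: 0xF2 = 11110010 → 4-byte char (#4). Advance 4.
Byte at offset 9: 0xF3 = 11110011 → 4-byte char (#5). Advance 4.
Byte at offset 13: 0xEF = 11101111 → 3-byte char (#6). Advance 3.
Byte at offset 16: 0xDA = 11011010 → 2-byte char (#7). Advance 2.
Reached end at offset 18 after 7 code points.

7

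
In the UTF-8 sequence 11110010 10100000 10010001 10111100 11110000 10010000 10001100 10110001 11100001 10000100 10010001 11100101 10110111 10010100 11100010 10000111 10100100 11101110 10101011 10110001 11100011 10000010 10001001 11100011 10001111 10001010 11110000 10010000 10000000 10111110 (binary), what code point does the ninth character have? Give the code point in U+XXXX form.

Offset 0: leading byte 0xF2 = 11110010 → 4-byte char #1 = F2 A0 91 BC.
Offset 4: leading byte 0xF0 = 11110000 → 4-byte char #2 = F0 90 8C B1.
Offset 8: leading byte 0xE1 = 11100001 → 3-byte char #3 = E1 84 91.
Offset 11: leading byte 0xE5 = 11100101 → 3-byte char #4 = E5 B7 94.
Offset 14: leading byte 0xE2 = 11100010 → 3-byte char #5 = E2 87 A4.
Offset 17: leading byte 0xEE = 11101110 → 3-byte char #6 = EE AB B1.
Offset 20: leading byte 0xE3 = 11100011 → 3-byte char #7 = E3 82 89.
Offset 23: leading byte 0xE3 = 11100011 → 3-byte char #8 = E3 8F 8A.
Offset 26: leading byte 0xF0 = 11110000 → 4-byte char #9 = F0 90 80 BE.
Leading byte 0xF0 = 11110000 matches 11110xxx → 4-byte sequence.
Byte 1: 0xF0 = 11110000, payload 000 (3 bits).
Byte 2: 0x90 = 10010000 (10xxxxxx ✓), payload 010000.
Byte 3: 0x80 = 10000000 (10xxxxxx ✓), payload 000000.
Byte 4: 0xBE = 10111110 (10xxxxxx ✓), payload 111110.
Concatenate: 000010000000000111110 = 0x1003E (21 bits → U+1003E).

U+1003E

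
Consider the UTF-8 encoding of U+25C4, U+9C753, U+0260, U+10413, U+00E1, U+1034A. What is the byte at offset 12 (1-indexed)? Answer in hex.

1-indexed offset 12 is 0-indexed offset 11.
U+25C4 → 3-byte form E2 97 84 at offsets 0–2.
U+9C753 → 4-byte form F2 9C 9D 93 at offsets 3–6.
U+0260 → 2-byte form C9 A0 at offsets 7–8.
U+10413 → 4-byte form F0 90 90 93 at offsets 9–12.
Offset 11 falls in char 4's range; it's byte 3 of F0 90 90 93 = 0x90.

0x90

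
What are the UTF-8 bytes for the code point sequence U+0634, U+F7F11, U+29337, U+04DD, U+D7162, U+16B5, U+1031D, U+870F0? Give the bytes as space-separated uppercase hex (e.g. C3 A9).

D8 B4 F3 B7 BC 91 F0 A9 8C B7 D3 9D F3 97 85 A2 E1 9A B5 F0 90 8C 9D F2 87 83 B0

U+0634: 2-byte form → D8 B4.
U+F7F11: 4-byte form → F3 B7 BC 91.
U+29337: 4-byte form → F0 A9 8C B7.
U+04DD: 2-byte form → D3 9D.
U+D7162: 4-byte form → F3 97 85 A2.
U+16B5: 3-byte form → E1 9A B5.
U+1031D: 4-byte form → F0 90 8C 9D.
U+870F0: 4-byte form → F2 87 83 B0.
Concatenated (27 bytes): D8 B4 F3 B7 BC 91 F0 A9 8C B7 D3 9D F3 97 85 A2 E1 9A B5 F0 90 8C 9D F2 87 83 B0.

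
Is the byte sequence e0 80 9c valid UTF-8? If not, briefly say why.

Leading byte 0xE0 = 11100000 → 3-byte form.
Continuation bytes all match 10xxxxxx. Payload decodes to 0x1C.
But 0x1C < 0x800, the minimum for a 3-byte sequence — this is an overlong encoding.

invalid (overlong encoding)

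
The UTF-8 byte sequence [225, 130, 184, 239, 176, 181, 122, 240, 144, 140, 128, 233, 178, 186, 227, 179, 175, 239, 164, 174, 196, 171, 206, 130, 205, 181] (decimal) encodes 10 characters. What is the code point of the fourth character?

Offset 0: leading byte 0xE1 = 11100001 → 3-byte char #1 = E1 82 B8.
Offset 3: leading byte 0xEF = 11101111 → 3-byte char #2 = EF B0 B5.
Offset 6: leading byte 0x7A = 01111010 → 1-byte char #3 = 7A.
Offset 7: leading byte 0xF0 = 11110000 → 4-byte char #4 = F0 90 8C 80.
Leading byte 0xF0 = 11110000 matches 11110xxx → 4-byte sequence.
Byte 1: 0xF0 = 11110000, payload 000 (3 bits).
Byte 2: 0x90 = 10010000 (10xxxxxx ✓), payload 010000.
Byte 3: 0x8C = 10001100 (10xxxxxx ✓), payload 001100.
Byte 4: 0x80 = 10000000 (10xxxxxx ✓), payload 000000.
Concatenate: 000010000001100000000 = 0x10300 (21 bits → U+10300).

U+10300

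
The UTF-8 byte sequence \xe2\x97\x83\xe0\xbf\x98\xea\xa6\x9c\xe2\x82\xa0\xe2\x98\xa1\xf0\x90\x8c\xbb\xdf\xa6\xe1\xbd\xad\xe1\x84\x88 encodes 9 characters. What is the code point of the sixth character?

U+1033B

Offset 0: leading byte 0xE2 = 11100010 → 3-byte char #1 = E2 97 83.
Offset 3: leading byte 0xE0 = 11100000 → 3-byte char #2 = E0 BF 98.
Offset 6: leading byte 0xEA = 11101010 → 3-byte char #3 = EA A6 9C.
Offset 9: leading byte 0xE2 = 11100010 → 3-byte char #4 = E2 82 A0.
Offset 12: leading byte 0xE2 = 11100010 → 3-byte char #5 = E2 98 A1.
Offset 15: leading byte 0xF0 = 11110000 → 4-byte char #6 = F0 90 8C BB.
Leading byte 0xF0 = 11110000 matches 11110xxx → 4-byte sequence.
Byte 1: 0xF0 = 11110000, payload 000 (3 bits).
Byte 2: 0x90 = 10010000 (10xxxxxx ✓), payload 010000.
Byte 3: 0x8C = 10001100 (10xxxxxx ✓), payload 001100.
Byte 4: 0xBB = 10111011 (10xxxxxx ✓), payload 111011.
Concatenate: 000010000001100111011 = 0x1033B (21 bits → U+1033B).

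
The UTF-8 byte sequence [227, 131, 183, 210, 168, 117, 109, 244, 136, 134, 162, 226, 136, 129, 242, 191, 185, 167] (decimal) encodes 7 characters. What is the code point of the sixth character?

Offset 0: leading byte 0xE3 = 11100011 → 3-byte char #1 = E3 83 B7.
Offset 3: leading byte 0xD2 = 11010010 → 2-byte char #2 = D2 A8.
Offset 5: leading byte 0x75 = 01110101 → 1-byte char #3 = 75.
Offset 6: leading byte 0x6D = 01101101 → 1-byte char #4 = 6D.
Offset 7: leading byte 0xF4 = 11110100 → 4-byte char #5 = F4 88 86 A2.
Offset 11: leading byte 0xE2 = 11100010 → 3-byte char #6 = E2 88 81.
Leading byte 0xE2 = 11100010 matches 1110xxxx → 3-byte sequence.
Byte 1: 0xE2 = 11100010, payload 0010 (4 bits).
Byte 2: 0x88 = 10001000 (10xxxxxx ✓), payload 001000.
Byte 3: 0x81 = 10000001 (10xxxxxx ✓), payload 000001.
Concatenate: 0010001000000001 = 0x2201 (16 bits → U+2201).

U+2201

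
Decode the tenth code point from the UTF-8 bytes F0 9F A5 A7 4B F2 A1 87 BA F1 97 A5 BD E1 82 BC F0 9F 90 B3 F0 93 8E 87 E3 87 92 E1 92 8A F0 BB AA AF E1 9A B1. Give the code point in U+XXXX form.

U+3BAAF

Offset 0: leading byte 0xF0 = 11110000 → 4-byte char #1 = F0 9F A5 A7.
Offset 4: leading byte 0x4B = 01001011 → 1-byte char #2 = 4B.
Offset 5: leading byte 0xF2 = 11110010 → 4-byte char #3 = F2 A1 87 BA.
Offset 9: leading byte 0xF1 = 11110001 → 4-byte char #4 = F1 97 A5 BD.
Offset 13: leading byte 0xE1 = 11100001 → 3-byte char #5 = E1 82 BC.
Offset 16: leading byte 0xF0 = 11110000 → 4-byte char #6 = F0 9F 90 B3.
Offset 20: leading byte 0xF0 = 11110000 → 4-byte char #7 = F0 93 8E 87.
Offset 24: leading byte 0xE3 = 11100011 → 3-byte char #8 = E3 87 92.
Offset 27: leading byte 0xE1 = 11100001 → 3-byte char #9 = E1 92 8A.
Offset 30: leading byte 0xF0 = 11110000 → 4-byte char #10 = F0 BB AA AF.
Leading byte 0xF0 = 11110000 matches 11110xxx → 4-byte sequence.
Byte 1: 0xF0 = 11110000, payload 000 (3 bits).
Byte 2: 0xBB = 10111011 (10xxxxxx ✓), payload 111011.
Byte 3: 0xAA = 10101010 (10xxxxxx ✓), payload 101010.
Byte 4: 0xAF = 10101111 (10xxxxxx ✓), payload 101111.
Concatenate: 000111011101010101111 = 0x3BAAF (21 bits → U+3BAAF).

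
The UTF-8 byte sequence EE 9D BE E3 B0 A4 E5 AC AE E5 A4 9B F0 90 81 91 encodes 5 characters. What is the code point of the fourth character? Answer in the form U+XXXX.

U+591B

Offset 0: leading byte 0xEE = 11101110 → 3-byte char #1 = EE 9D BE.
Offset 3: leading byte 0xE3 = 11100011 → 3-byte char #2 = E3 B0 A4.
Offset 6: leading byte 0xE5 = 11100101 → 3-byte char #3 = E5 AC AE.
Offset 9: leading byte 0xE5 = 11100101 → 3-byte char #4 = E5 A4 9B.
Leading byte 0xE5 = 11100101 matches 1110xxxx → 3-byte sequence.
Byte 1: 0xE5 = 11100101, payload 0101 (4 bits).
Byte 2: 0xA4 = 10100100 (10xxxxxx ✓), payload 100100.
Byte 3: 0x9B = 10011011 (10xxxxxx ✓), payload 011011.
Concatenate: 0101100100011011 = 0x591B (16 bits → U+591B).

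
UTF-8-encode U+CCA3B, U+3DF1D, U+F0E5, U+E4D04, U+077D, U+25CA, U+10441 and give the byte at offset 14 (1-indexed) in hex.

0xB4

1-indexed offset 14 is 0-indexed offset 13.
U+CCA3B → 4-byte form F3 8C A8 BB at offsets 0–3.
U+3DF1D → 4-byte form F0 BD BC 9D at offsets 4–7.
U+F0E5 → 3-byte form EF 83 A5 at offsets 8–10.
U+E4D04 → 4-byte form F3 A4 B4 84 at offsets 11–14.
Offset 13 falls in char 4's range; it's byte 3 of F3 A4 B4 84 = 0xB4.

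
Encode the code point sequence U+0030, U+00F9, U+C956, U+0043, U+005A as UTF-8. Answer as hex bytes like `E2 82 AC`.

30 C3 B9 EC A5 96 43 5A

U+0030: 1-byte form → 30.
U+00F9: 2-byte form → C3 B9.
U+C956: 3-byte form → EC A5 96.
U+0043: 1-byte form → 43.
U+005A: 1-byte form → 5A.
Concatenated (8 bytes): 30 C3 B9 EC A5 96 43 5A.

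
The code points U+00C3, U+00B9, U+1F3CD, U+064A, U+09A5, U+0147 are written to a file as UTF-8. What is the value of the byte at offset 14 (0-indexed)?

0x87

U+00C3 → 2-byte form C3 83 at offsets 0–1.
U+00B9 → 2-byte form C2 B9 at offsets 2–3.
U+1F3CD → 4-byte form F0 9F 8F 8D at offsets 4–7.
U+064A → 2-byte form D9 8A at offsets 8–9.
U+09A5 → 3-byte form E0 A6 A5 at offsets 10–12.
U+0147 → 2-byte form C5 87 at offsets 13–14.
Offset 14 falls in char 6's range; it's byte 2 of C5 87 = 0x87.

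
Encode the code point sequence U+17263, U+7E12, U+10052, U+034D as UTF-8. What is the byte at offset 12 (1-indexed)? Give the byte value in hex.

0xCD

1-indexed offset 12 is 0-indexed offset 11.
U+17263 → 4-byte form F0 97 89 A3 at offsets 0–3.
U+7E12 → 3-byte form E7 B8 92 at offsets 4–6.
U+10052 → 4-byte form F0 90 81 92 at offsets 7–10.
U+034D → 2-byte form CD 8D at offsets 11–12.
Offset 11 falls in char 4's range; it's byte 1 of CD 8D = 0xCD.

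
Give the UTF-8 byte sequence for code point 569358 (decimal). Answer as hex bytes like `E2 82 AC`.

U+8B00E = 0x8B00E = 569358 decimal. In range U+10000–U+10FFFF → 4-byte form: 11110xxx 10xxxxxx 10xxxxxx 10xxxxxx.
Binary (21 bits): 010001011000000001110.
Split 3+6+6+6: 010 | 001011 | 000000 | 001110.
Byte 1: 11110010 = 0xF2.
Byte 2: 10001011 = 0x8B.
Byte 3: 10000000 = 0x80.
Byte 4: 10001110 = 0x8E.

F2 8B 80 8E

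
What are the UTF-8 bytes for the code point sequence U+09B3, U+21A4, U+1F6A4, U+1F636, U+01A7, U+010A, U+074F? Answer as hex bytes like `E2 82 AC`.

E0 A6 B3 E2 86 A4 F0 9F 9A A4 F0 9F 98 B6 C6 A7 C4 8A DD 8F

U+09B3: 3-byte form → E0 A6 B3.
U+21A4: 3-byte form → E2 86 A4.
U+1F6A4: 4-byte form → F0 9F 9A A4.
U+1F636: 4-byte form → F0 9F 98 B6.
U+01A7: 2-byte form → C6 A7.
U+010A: 2-byte form → C4 8A.
U+074F: 2-byte form → DD 8F.
Concatenated (20 bytes): E0 A6 B3 E2 86 A4 F0 9F 9A A4 F0 9F 98 B6 C6 A7 C4 8A DD 8F.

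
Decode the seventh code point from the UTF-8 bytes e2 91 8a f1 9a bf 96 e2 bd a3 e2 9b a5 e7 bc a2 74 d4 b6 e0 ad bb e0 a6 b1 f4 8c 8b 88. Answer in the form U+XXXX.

Offset 0: leading byte 0xE2 = 11100010 → 3-byte char #1 = E2 91 8A.
Offset 3: leading byte 0xF1 = 11110001 → 4-byte char #2 = F1 9A BF 96.
Offset 7: leading byte 0xE2 = 11100010 → 3-byte char #3 = E2 BD A3.
Offset 10: leading byte 0xE2 = 11100010 → 3-byte char #4 = E2 9B A5.
Offset 13: leading byte 0xE7 = 11100111 → 3-byte char #5 = E7 BC A2.
Offset 16: leading byte 0x74 = 01110100 → 1-byte char #6 = 74.
Offset 17: leading byte 0xD4 = 11010100 → 2-byte char #7 = D4 B6.
Leading byte 0xD4 = 11010100 matches 110xxxxx → 2-byte sequence.
Byte 1: 0xD4 = 11010100, payload 10100 (5 bits).
Byte 2: 0xB6 = 10110110 (10xxxxxx ✓), payload 110110.
Concatenate: 10100110110 = 0x536 (11 bits → U+0536).

U+0536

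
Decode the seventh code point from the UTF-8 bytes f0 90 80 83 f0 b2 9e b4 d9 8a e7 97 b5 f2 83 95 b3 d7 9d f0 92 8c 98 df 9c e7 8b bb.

Offset 0: leading byte 0xF0 = 11110000 → 4-byte char #1 = F0 90 80 83.
Offset 4: leading byte 0xF0 = 11110000 → 4-byte char #2 = F0 B2 9E B4.
Offset 8: leading byte 0xD9 = 11011001 → 2-byte char #3 = D9 8A.
Offset 10: leading byte 0xE7 = 11100111 → 3-byte char #4 = E7 97 B5.
Offset 13: leading byte 0xF2 = 11110010 → 4-byte char #5 = F2 83 95 B3.
Offset 17: leading byte 0xD7 = 11010111 → 2-byte char #6 = D7 9D.
Offset 19: leading byte 0xF0 = 11110000 → 4-byte char #7 = F0 92 8C 98.
Leading byte 0xF0 = 11110000 matches 11110xxx → 4-byte sequence.
Byte 1: 0xF0 = 11110000, payload 000 (3 bits).
Byte 2: 0x92 = 10010010 (10xxxxxx ✓), payload 010010.
Byte 3: 0x8C = 10001100 (10xxxxxx ✓), payload 001100.
Byte 4: 0x98 = 10011000 (10xxxxxx ✓), payload 011000.
Concatenate: 000010010001100011000 = 0x12318 (21 bits → U+12318).

U+12318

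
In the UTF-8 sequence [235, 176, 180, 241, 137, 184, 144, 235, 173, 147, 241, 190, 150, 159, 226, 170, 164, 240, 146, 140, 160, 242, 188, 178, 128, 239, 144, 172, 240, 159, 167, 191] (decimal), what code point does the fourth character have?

U+7E59F

Offset 0: leading byte 0xEB = 11101011 → 3-byte char #1 = EB B0 B4.
Offset 3: leading byte 0xF1 = 11110001 → 4-byte char #2 = F1 89 B8 90.
Offset 7: leading byte 0xEB = 11101011 → 3-byte char #3 = EB AD 93.
Offset 10: leading byte 0xF1 = 11110001 → 4-byte char #4 = F1 BE 96 9F.
Leading byte 0xF1 = 11110001 matches 11110xxx → 4-byte sequence.
Byte 1: 0xF1 = 11110001, payload 001 (3 bits).
Byte 2: 0xBE = 10111110 (10xxxxxx ✓), payload 111110.
Byte 3: 0x96 = 10010110 (10xxxxxx ✓), payload 010110.
Byte 4: 0x9F = 10011111 (10xxxxxx ✓), payload 011111.
Concatenate: 001111110010110011111 = 0x7E59F (21 bits → U+7E59F).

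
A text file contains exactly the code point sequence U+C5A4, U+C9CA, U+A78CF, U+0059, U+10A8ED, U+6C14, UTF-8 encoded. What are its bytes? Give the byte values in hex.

EC 96 A4 EC A7 8A F2 A7 A3 8F 59 F4 8A A3 AD E6 B0 94

U+C5A4: 3-byte form → EC 96 A4.
U+C9CA: 3-byte form → EC A7 8A.
U+A78CF: 4-byte form → F2 A7 A3 8F.
U+0059: 1-byte form → 59.
U+10A8ED: 4-byte form → F4 8A A3 AD.
U+6C14: 3-byte form → E6 B0 94.
Concatenated (18 bytes): EC 96 A4 EC A7 8A F2 A7 A3 8F 59 F4 8A A3 AD E6 B0 94.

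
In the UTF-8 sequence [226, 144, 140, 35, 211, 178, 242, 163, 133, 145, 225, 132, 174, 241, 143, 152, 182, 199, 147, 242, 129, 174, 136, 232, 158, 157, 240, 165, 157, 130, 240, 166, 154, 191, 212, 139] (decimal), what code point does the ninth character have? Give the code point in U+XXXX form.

Offset 0: leading byte 0xE2 = 11100010 → 3-byte char #1 = E2 90 8C.
Offset 3: leading byte 0x23 = 00100011 → 1-byte char #2 = 23.
Offset 4: leading byte 0xD3 = 11010011 → 2-byte char #3 = D3 B2.
Offset 6: leading byte 0xF2 = 11110010 → 4-byte char #4 = F2 A3 85 91.
Offset 10: leading byte 0xE1 = 11100001 → 3-byte char #5 = E1 84 AE.
Offset 13: leading byte 0xF1 = 11110001 → 4-byte char #6 = F1 8F 98 B6.
Offset 17: leading byte 0xC7 = 11000111 → 2-byte char #7 = C7 93.
Offset 19: leading byte 0xF2 = 11110010 → 4-byte char #8 = F2 81 AE 88.
Offset 23: leading byte 0xE8 = 11101000 → 3-byte char #9 = E8 9E 9D.
Leading byte 0xE8 = 11101000 matches 1110xxxx → 3-byte sequence.
Byte 1: 0xE8 = 11101000, payload 1000 (4 bits).
Byte 2: 0x9E = 10011110 (10xxxxxx ✓), payload 011110.
Byte 3: 0x9D = 10011101 (10xxxxxx ✓), payload 011101.
Concatenate: 1000011110011101 = 0x879D (16 bits → U+879D).

U+879D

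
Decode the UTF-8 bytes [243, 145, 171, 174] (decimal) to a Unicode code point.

Leading byte 0xF3 = 11110011 matches 11110xxx → 4-byte sequence.
Byte 1: 0xF3 = 11110011, payload 011 (3 bits).
Byte 2: 0x91 = 10010001 (10xxxxxx ✓), payload 010001.
Byte 3: 0xAB = 10101011 (10xxxxxx ✓), payload 101011.
Byte 4: 0xAE = 10101110 (10xxxxxx ✓), payload 101110.
Concatenate: 011010001101011101110 = 0xD1AEE (21 bits → U+D1AEE).

U+D1AEE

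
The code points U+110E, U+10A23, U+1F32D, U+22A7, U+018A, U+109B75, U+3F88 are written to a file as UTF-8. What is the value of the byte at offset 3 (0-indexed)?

0xF0

U+110E → 3-byte form E1 84 8E at offsets 0–2.
U+10A23 → 4-byte form F0 90 A8 A3 at offsets 3–6.
Offset 3 falls in char 2's range; it's byte 1 of F0 90 A8 A3 = 0xF0.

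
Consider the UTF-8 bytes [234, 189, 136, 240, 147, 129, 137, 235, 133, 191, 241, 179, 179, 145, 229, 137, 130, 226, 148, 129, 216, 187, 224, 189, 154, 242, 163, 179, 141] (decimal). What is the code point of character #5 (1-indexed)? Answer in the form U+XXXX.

U+5242

Offset 0: leading byte 0xEA = 11101010 → 3-byte char #1 = EA BD 88.
Offset 3: leading byte 0xF0 = 11110000 → 4-byte char #2 = F0 93 81 89.
Offset 7: leading byte 0xEB = 11101011 → 3-byte char #3 = EB 85 BF.
Offset 10: leading byte 0xF1 = 11110001 → 4-byte char #4 = F1 B3 B3 91.
Offset 14: leading byte 0xE5 = 11100101 → 3-byte char #5 = E5 89 82.
Leading byte 0xE5 = 11100101 matches 1110xxxx → 3-byte sequence.
Byte 1: 0xE5 = 11100101, payload 0101 (4 bits).
Byte 2: 0x89 = 10001001 (10xxxxxx ✓), payload 001001.
Byte 3: 0x82 = 10000010 (10xxxxxx ✓), payload 000010.
Concatenate: 0101001001000010 = 0x5242 (16 bits → U+5242).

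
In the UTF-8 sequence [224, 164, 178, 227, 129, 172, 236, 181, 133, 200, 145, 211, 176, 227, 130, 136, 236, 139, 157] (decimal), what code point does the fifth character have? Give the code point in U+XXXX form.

U+04F0

Offset 0: leading byte 0xE0 = 11100000 → 3-byte char #1 = E0 A4 B2.
Offset 3: leading byte 0xE3 = 11100011 → 3-byte char #2 = E3 81 AC.
Offset 6: leading byte 0xEC = 11101100 → 3-byte char #3 = EC B5 85.
Offset 9: leading byte 0xC8 = 11001000 → 2-byte char #4 = C8 91.
Offset 11: leading byte 0xD3 = 11010011 → 2-byte char #5 = D3 B0.
Leading byte 0xD3 = 11010011 matches 110xxxxx → 2-byte sequence.
Byte 1: 0xD3 = 11010011, payload 10011 (5 bits).
Byte 2: 0xB0 = 10110000 (10xxxxxx ✓), payload 110000.
Concatenate: 10011110000 = 0x4F0 (11 bits → U+04F0).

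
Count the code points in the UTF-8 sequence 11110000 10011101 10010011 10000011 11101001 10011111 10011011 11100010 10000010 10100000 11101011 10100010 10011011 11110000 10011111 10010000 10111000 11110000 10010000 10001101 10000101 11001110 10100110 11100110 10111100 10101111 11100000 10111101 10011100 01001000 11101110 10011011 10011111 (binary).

11

Byte at offset 0: 0xF0 = 11110000 → 4-byte char (#1). Advance 4.
Byte at offset 4: 0xE9 = 11101001 → 3-byte char (#2). Advance 3.
Byte at offset 7: 0xE2 = 11100010 → 3-byte char (#3). Advance 3.
Byte at offset 10: 0xEB = 11101011 → 3-byte char (#4). Advance 3.
Byte at offset 13: 0xF0 = 11110000 → 4-byte char (#5). Advance 4.
Byte at offset 17: 0xF0 = 11110000 → 4-byte char (#6). Advance 4.
Byte at offset 21: 0xCE = 11001110 → 2-byte char (#7). Advance 2.
Byte at offset 23: 0xE6 = 11100110 → 3-byte char (#8). Advance 3.
Byte at offset 26: 0xE0 = 11100000 → 3-byte char (#9). Advance 3.
Byte at offset 29: 0x48 = 01001000 → 1-byte char (#10). Advance 1.
Byte at offset 30: 0xEE = 11101110 → 3-byte char (#11). Advance 3.
Reached end at offset 33 after 11 code points.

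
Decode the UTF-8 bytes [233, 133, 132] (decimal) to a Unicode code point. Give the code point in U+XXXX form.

Leading byte 0xE9 = 11101001 matches 1110xxxx → 3-byte sequence.
Byte 1: 0xE9 = 11101001, payload 1001 (4 bits).
Byte 2: 0x85 = 10000101 (10xxxxxx ✓), payload 000101.
Byte 3: 0x84 = 10000100 (10xxxxxx ✓), payload 000100.
Concatenate: 1001000101000100 = 0x9144 (16 bits → U+9144).

U+9144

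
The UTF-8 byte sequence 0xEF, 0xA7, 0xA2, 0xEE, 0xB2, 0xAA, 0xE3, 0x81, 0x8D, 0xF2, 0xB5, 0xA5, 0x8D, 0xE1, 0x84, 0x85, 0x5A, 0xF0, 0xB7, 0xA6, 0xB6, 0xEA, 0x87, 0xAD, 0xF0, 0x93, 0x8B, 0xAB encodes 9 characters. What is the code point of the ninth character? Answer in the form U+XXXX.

Offset 0: leading byte 0xEF = 11101111 → 3-byte char #1 = EF A7 A2.
Offset 3: leading byte 0xEE = 11101110 → 3-byte char #2 = EE B2 AA.
Offset 6: leading byte 0xE3 = 11100011 → 3-byte char #3 = E3 81 8D.
Offset 9: leading byte 0xF2 = 11110010 → 4-byte char #4 = F2 B5 A5 8D.
Offset 13: leading byte 0xE1 = 11100001 → 3-byte char #5 = E1 84 85.
Offset 16: leading byte 0x5A = 01011010 → 1-byte char #6 = 5A.
Offset 17: leading byte 0xF0 = 11110000 → 4-byte char #7 = F0 B7 A6 B6.
Offset 21: leading byte 0xEA = 11101010 → 3-byte char #8 = EA 87 AD.
Offset 24: leading byte 0xF0 = 11110000 → 4-byte char #9 = F0 93 8B AB.
Leading byte 0xF0 = 11110000 matches 11110xxx → 4-byte sequence.
Byte 1: 0xF0 = 11110000, payload 000 (3 bits).
Byte 2: 0x93 = 10010011 (10xxxxxx ✓), payload 010011.
Byte 3: 0x8B = 10001011 (10xxxxxx ✓), payload 001011.
Byte 4: 0xAB = 10101011 (10xxxxxx ✓), payload 101011.
Concatenate: 000010011001011101011 = 0x132EB (21 bits → U+132EB).

U+132EB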